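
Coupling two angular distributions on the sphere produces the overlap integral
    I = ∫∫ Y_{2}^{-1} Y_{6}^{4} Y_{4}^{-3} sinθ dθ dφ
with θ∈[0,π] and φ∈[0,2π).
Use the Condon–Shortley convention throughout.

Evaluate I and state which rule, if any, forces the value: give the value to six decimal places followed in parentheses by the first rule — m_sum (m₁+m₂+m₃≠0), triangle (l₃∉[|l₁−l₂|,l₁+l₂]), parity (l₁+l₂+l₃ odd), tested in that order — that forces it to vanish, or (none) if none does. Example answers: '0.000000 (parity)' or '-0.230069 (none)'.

Rules hold: Σm=0, L=12 even, 4≤4≤8.
N = 5·13·9 = 585
Δ = 4!·0!·8!/13! = 1/6435
Racah Σ t=2..2: t=2:+1/2304 = 1/2304
⇒ 3j(2 6 4; 0 0 0)² = 5/143, sgn +1
Racah Σ t=3..3: t=3:−1/30240 = -1/30240
⇒ 3j(2 6 4; -1 4 -3)² = 16/429, sgn +1
4πI² = N·(3j₀)²·(3jₘ)² = 1200/1573
I = +1·√(0.762873/4π) = 0.24638901
No selection rule forces the value: the integral is nonzero (none).

0.246389 (none)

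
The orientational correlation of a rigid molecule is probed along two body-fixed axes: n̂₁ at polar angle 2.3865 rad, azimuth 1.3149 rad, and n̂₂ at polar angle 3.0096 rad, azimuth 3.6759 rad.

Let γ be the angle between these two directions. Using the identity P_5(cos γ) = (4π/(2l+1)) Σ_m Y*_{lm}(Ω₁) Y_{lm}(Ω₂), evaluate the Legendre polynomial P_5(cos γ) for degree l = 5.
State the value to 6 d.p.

-0.287232

Term-by-term m-sum for l=5 (normalisation 4π/11 = 1.142397):
  m=-5: (0.06722 + 0.02016j) × (0.00002 + 0.00001j) = 0.00000 + 0.00000j  (running Σ = 0.00000 + 0.00000j)
  m=-4: (-0.12269 + 0.20138j) × (0.00023 + 0.00037j) = -0.00010 + 0.00000j  (running Σ = -0.00010 + 0.00000j)
  m=-3: (-0.29178 - 0.30230j) × (0.00020 + 0.00618j) = 0.00181 - 0.00186j  (running Σ = 0.00171 - 0.00186j)
  m=-2: (0.29863 - 0.16775j) × (-0.02729 + 0.04969j) = 0.00019 + 0.01942j  (running Σ = 0.00190 + 0.01755j)
  m=-1: (-0.02882 - 0.11016j) × (-0.27285 + 0.16145j) = 0.02565 + 0.02540j  (running Σ = 0.02754 + 0.04296j)
  m=0: (0.37508 + 0.00000j) × (-0.81720 + 0.00000j) = -0.30652 + 0.00000j  (running Σ = -0.27897 + 0.04296j)
  m=1: (0.02882 - 0.11016j) × (0.27285 + 0.16145j) = 0.02565 - 0.02540j  (running Σ = -0.25332 + 0.01755j)
  m=2: (0.29863 + 0.16775j) × (-0.02729 - 0.04969j) = 0.00019 - 0.01942j  (running Σ = -0.25314 - 0.00186j)
  m=3: (0.29178 - 0.30230j) × (-0.00020 + 0.00618j) = 0.00181 + 0.00186j  (running Σ = -0.25133 + 0.00000j)
  m=4: (-0.12269 - 0.20138j) × (0.00023 - 0.00037j) = -0.00010 - 0.00000j  (running Σ = -0.25143 + 0.00000j)
  m=5: (-0.06722 + 0.02016j) × (-0.00002 + 0.00001j) = 0.00000 - 0.00000j  (running Σ = -0.25143 + 0.00000j)
Σ over m = -0.25143 + 0.00000j; ×(4π/11) → -0.28723 + 0.00000j. Real part: -0.287232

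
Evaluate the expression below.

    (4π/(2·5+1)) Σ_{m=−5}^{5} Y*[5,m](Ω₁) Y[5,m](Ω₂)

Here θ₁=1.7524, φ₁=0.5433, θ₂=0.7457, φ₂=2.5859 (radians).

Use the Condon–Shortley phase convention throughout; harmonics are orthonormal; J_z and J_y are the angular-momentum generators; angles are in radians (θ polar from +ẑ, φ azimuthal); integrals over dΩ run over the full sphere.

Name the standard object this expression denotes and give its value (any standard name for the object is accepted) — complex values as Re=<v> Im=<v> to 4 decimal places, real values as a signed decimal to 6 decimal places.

This sum is the spherical-harmonic addition theorem: it equals the Legendre polynomial P_l(cos γ) of the angle γ between the two directions.
Term-by-term m-sum for l=5 (normalisation 4π/11 = 1.142397):
  m=-5: (-0.389183, 0.176181) × (0.062382, -0.023704) = (-0.020102, 0.020216)  (running Σ = (-0.020102, 0.020216))
  m=-4: (0.140562, -0.204403) × (-0.138637, 0.181623) = (0.017637, 0.053867)  (running Σ = (-0.002465, 0.074083))
  m=-3: (0.013735, -0.232120) × (0.040063, -0.414812) = (-0.095736, -0.014997)  (running Σ = (-0.098201, 0.059086))
  m=-2: (0.124347, 0.236421) × (0.157303, 0.317966) = (-0.055614, 0.076728)  (running Σ = (-0.153814, 0.135814))
  m=-1: (0.152538, 0.092121) × (0.081114, 0.050369) = (0.007733, 0.015155)  (running Σ = (-0.146082, 0.150969))
  m=0: (-0.270018, -0.000000) × (-0.380468, 0.000000) = (0.102733, 0.000000)  (running Σ = (-0.043348, 0.150969))
  m=1: (-0.152538, 0.092121) × (-0.081114, 0.050369) = (0.007733, -0.015155)  (running Σ = (-0.035615, 0.135814))
  m=2: (0.124347, -0.236421) × (0.157303, -0.317966) = (-0.055614, -0.076728)  (running Σ = (-0.091229, 0.059086))
  m=3: (-0.013735, -0.232120) × (-0.040063, -0.414812) = (-0.095736, 0.014997)  (running Σ = (-0.186965, 0.074083))
  m=4: (0.140562, 0.204403) × (-0.138637, -0.181623) = (0.017637, -0.053867)  (running Σ = (-0.169328, 0.020216))
  m=5: (0.389183, 0.176181) × (-0.062382, -0.023704) = (-0.020102, -0.020216)  (running Σ = (-0.189430, -0.000000))
Total Σ_m = (-0.189430, -0.000000). Multiply by 1.142397: (-0.216404, -0.000000). P_5(cos γ) = -0.216404

Legendre polynomial (addition theorem), -0.216404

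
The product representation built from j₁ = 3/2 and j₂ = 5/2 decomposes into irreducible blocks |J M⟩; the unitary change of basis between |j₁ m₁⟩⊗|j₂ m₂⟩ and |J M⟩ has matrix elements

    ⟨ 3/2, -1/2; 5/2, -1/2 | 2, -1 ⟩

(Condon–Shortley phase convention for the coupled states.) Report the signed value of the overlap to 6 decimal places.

−√(25/84) = -0.545545

j₁+j₂−J=2  J+j₁−j₂=1  J−j₁+j₂=3  j₁+j₂+J+1=7
(j₁±m₁, j₂±m₂, J±M) = (1,2,2,3,1,3)
P² = 12/7
sum k=1..2:
  [1] −1/2 = -1/2
  [2] +1/12 = 1/12
S = -5/12
C² = P²·S² = 25/84 ; C = -0.545545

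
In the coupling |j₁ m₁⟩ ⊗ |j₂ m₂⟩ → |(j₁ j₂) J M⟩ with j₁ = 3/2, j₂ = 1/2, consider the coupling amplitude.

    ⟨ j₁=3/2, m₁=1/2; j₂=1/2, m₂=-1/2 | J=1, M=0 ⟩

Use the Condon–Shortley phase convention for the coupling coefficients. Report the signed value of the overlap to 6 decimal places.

+0.707107

triangle: 1!*2!*0!/4! = 2/24
(j±m)!: 2!*1!*0!*1!*1!*1! = 2
prefactor² = (2J+1)*Δ*N² = 1/2
  k=0: +1/(0!*1!*1!*0!*1!*0!) = 1
Σ = 1  ⇒  CG² = 1/2*1² = 1/2
CG = +√(1/2) = +0.707107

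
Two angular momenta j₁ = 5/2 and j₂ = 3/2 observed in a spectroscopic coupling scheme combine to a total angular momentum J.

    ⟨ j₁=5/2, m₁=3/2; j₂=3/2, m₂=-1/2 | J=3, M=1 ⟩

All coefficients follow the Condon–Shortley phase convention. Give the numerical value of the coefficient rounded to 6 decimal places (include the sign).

j₁+j₂−J=1  J+j₁−j₂=4  J−j₁+j₂=2  j₁+j₂+J+1=8
(j₁±m₁, j₂±m₂, J±M) = (4,1,1,2,4,2)
P² = 96/5
sum k=0..1:
  [0] +1/6 = 1/6
  [1] −1/48 = -1/48
S = 7/48
C² = P²·S² = 49/120 ; C = +0.639010

+0.639010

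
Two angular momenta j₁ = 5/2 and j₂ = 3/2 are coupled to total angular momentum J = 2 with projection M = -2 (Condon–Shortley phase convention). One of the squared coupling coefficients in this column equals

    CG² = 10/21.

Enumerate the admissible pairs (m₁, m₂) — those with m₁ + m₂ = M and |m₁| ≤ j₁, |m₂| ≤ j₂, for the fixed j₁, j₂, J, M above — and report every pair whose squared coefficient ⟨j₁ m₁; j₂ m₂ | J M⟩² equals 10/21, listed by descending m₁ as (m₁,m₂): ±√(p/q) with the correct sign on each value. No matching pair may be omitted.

(-5/2,1/2): +√(10/21)

Admissible pairs with m₁+m₂ = M = -2: (-5/2,1/2), (-3/2,-1/2), (-1/2,-3/2)
  (m₁,m₂)=(-1/2,-3/2): CG² = 1/7, CG = +√(1/7)
  (m₁,m₂)=(-3/2,-1/2): CG² = 8/21, CG = −√(8/21)
  (m₁,m₂)=(-5/2,1/2): CG² = 10/21, CG = +√(10/21)   ← matches the target
Pairs with CG² = 10/21: (-5/2,1/2): +√(10/21)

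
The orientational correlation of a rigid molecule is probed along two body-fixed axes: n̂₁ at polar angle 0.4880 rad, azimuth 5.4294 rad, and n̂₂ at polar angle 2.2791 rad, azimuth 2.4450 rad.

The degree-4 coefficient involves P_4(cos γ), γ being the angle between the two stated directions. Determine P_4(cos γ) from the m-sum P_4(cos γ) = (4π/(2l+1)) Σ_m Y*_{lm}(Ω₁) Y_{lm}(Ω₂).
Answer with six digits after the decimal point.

Addition theorem: P_4(cos γ) = (4π/9) Σ_m Y*_{lm}(Ω₁) Y_{lm}(Ω₂), m = −4…4:
  m=-4: Y*=-0.02059 + 0.00578j  Y=-0.13803 + 0.05120j  product 0.00255 - 0.00185j
  m=-3: Y*=-0.09530 - 0.06247j  Y=-0.17692 + 0.30973j  product 0.03621 - 0.01846j
  m=-2: Y*=-0.04473 - 0.32500j  Y=0.06690 + 0.37270j  product 0.11814 - 0.03841j
  m=-1: Y*=0.31687 - 0.36347j  Y=-0.00673 - 0.00563j  product -0.00418 + 0.00066j
  m=+0: Y*=0.09501 + 0.00000j  Y=-0.36259 + 0.00000j  product -0.03445 + 0.00000j
  m=+1: Y*=-0.31687 - 0.36347j  Y=0.00673 - 0.00563j  product -0.00418 - 0.00066j
  m=+2: Y*=-0.04473 + 0.32500j  Y=0.06690 - 0.37270j  product 0.11814 + 0.03841j
  m=+3: Y*=0.09530 - 0.06247j  Y=0.17692 + 0.30973j  product 0.03621 + 0.01846j
  m=+4: Y*=-0.02059 - 0.00578j  Y=-0.13803 - 0.05120j  product 0.00255 + 0.00185j
Accumulated sum 0.27098 - 0.00000j; after 4π/(2l+1) scaling, 0.37836 - 0.00000j ⇒ P_4 = 0.378358

0.378358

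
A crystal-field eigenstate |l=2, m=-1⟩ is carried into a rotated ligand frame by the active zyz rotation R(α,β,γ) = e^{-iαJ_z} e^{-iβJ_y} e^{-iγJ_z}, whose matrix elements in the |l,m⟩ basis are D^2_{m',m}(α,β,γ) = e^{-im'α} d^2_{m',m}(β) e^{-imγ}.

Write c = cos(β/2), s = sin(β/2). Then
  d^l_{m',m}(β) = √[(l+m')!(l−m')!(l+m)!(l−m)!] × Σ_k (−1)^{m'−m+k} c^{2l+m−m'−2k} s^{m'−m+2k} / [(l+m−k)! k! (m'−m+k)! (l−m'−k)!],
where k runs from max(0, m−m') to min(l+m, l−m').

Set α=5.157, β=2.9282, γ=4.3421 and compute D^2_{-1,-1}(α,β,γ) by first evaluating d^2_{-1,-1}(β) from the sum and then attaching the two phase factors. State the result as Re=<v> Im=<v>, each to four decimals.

Split into d^2_{-1,-1}(β=2.9282) × two z-phases.
With c≡cos(β/2)=0.106494 and s≡sin(β/2)=0.994313, N=[1·6·1·6]^{1/2}=6.000000
Admissible k: 0..1 (factorial args all ≥0)
  k=0: (−1)^0·6.0000/(6)·0.1065^4·0.9943^0 = +0.000129
  k=1: (−1)^1·6.0000/(2)·0.1065^2·0.9943^2 = -0.033637
d^2_{-1,-1}(2.9282) = +0.000129 -0.033637 = -0.033508
Phases: e^{-i·(-1)·5.1570}=+0.430107-0.902778i, e^{-i·(-1)·4.3421}=-0.361885-0.932223i ⇒ D=+0.033416+0.002488i

Re=0.0334 Im=0.0025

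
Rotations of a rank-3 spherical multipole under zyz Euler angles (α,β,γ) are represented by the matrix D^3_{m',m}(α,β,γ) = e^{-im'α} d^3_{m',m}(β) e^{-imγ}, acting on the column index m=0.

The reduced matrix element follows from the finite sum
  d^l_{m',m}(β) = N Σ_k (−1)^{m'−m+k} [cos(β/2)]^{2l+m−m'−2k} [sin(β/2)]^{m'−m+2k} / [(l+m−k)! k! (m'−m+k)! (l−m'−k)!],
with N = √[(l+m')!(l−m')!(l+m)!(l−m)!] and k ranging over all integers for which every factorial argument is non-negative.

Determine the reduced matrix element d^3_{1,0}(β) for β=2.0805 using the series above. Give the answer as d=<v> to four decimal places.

d=-0.0719

d^3_{1,0}(β=2.0805) via the finite sum:
Half-angle: c=0.506005, s=0.862531. N=√(24·2·6·6)=41.569219
The bounds max(0,m−m')=0 and min(l+m,l−m')=2 give 3 terms
  k=0: (−1)^1·41.5692/(12)·0.5060^5·0.8625^1 = -0.099115
  k=1: (−1)^2·41.5692/(4)·0.5060^3·0.8625^3 = +0.863971
  k=2: (−1)^3·41.5692/(12)·0.5060^1·0.8625^5 = -0.836793
d^3_{1,0}(2.0805) = -0.099115 +0.863971 -0.836793 = -0.071937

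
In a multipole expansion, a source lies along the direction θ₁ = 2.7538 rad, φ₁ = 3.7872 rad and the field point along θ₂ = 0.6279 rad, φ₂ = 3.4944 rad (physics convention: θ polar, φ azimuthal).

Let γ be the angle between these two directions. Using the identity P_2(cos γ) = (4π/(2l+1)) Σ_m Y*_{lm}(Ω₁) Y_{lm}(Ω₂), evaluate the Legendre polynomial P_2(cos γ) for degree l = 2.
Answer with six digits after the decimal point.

Addition theorem: P_2(cos γ) = (4π/5) Σ_m Y*_{lm}(Ω₁) Y_{lm}(Ω₂), m = −2…2:
  [-2]  conj(Y_{2,-2})(Ω₁) = 0.01524 + 0.05309j ; Y_{2,-2}(Ω₂) = 0.10147 - 0.08645j ; Δ = 0.00614 + 0.00407j
  [-1]  conj(Y_{2,-1})(Ω₁) = 0.21601 + 0.16272j ; Y_{2,-1}(Ω₂) = -0.34465 + 0.12690j ; Δ = -0.09510 - 0.02867j
  [+0]  conj(Y_{2,0})(Ω₁) = 0.49549 + 0.00000j ; Y_{2,0}(Ω₂) = 0.30426 + 0.00000j ; Δ = 0.15076 + 0.00000j
  [+1]  conj(Y_{2,1})(Ω₁) = -0.21601 + 0.16272j ; Y_{2,1}(Ω₂) = 0.34465 + 0.12690j ; Δ = -0.09510 + 0.02867j
  [+2]  conj(Y_{2,2})(Ω₁) = 0.01524 - 0.05309j ; Y_{2,2}(Ω₂) = 0.10147 + 0.08645j ; Δ = 0.00614 - 0.00407j
Accumulated sum -0.02717 + 0.00000j; after 4π/(2l+1) scaling, -0.06827 + 0.00000j ⇒ P_2 = -0.068274

-0.068274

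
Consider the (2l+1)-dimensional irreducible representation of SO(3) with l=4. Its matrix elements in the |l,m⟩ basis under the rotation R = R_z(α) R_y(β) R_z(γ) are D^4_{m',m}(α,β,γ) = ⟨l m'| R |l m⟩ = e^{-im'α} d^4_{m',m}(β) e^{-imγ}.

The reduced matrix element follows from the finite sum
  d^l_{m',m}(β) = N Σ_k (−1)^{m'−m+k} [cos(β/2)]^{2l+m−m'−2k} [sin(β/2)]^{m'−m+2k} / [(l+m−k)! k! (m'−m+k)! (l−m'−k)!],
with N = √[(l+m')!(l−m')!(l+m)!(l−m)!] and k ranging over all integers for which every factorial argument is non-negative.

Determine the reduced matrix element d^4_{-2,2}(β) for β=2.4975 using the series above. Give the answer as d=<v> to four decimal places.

d=-0.0984

d^4_{-2,2}(β=2.4975) via the finite sum:
Half-angle: c=0.316508, s=0.948590. N=√(2·720·720·2)=1440.000000
k: max(0,(2)−(-2))=4 … min(4+(2),4−(-2))=6
  k=4: (−1)^0·1440.0000/(96)·0.3165^4·0.9486^4 = +0.121884
  k=5: (−1)^1·1440.0000/(120)·0.3165^2·0.9486^6 = -0.875835
  k=6: (−1)^2·1440.0000/(1440)·0.3165^0·0.9486^8 = +0.655582
d^4_{-2,2}(2.4975) = +0.121884 -0.875835 +0.655582 = -0.098368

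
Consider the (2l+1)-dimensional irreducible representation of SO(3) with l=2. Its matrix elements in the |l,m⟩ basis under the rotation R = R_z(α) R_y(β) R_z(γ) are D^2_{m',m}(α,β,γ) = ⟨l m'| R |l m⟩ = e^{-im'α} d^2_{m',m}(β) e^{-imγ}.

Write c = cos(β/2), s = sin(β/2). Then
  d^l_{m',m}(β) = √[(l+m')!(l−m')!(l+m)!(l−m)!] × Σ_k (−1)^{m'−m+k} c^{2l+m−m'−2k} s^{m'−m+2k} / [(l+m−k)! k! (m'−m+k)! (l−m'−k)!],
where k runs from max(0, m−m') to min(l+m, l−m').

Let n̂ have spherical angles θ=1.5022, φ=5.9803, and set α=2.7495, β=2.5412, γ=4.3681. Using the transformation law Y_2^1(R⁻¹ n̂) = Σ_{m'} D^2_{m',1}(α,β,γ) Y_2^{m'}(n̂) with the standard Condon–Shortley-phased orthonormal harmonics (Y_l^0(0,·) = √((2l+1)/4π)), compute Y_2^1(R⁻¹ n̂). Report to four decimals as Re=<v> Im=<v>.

Re=-0.0859 Im=0.3654

Need the full column D^2_{m',1} for m'=−2..2 at α=2.7495, β=2.5412, γ=4.3681.
cos(β/2)=0.295708, sin(β/2)=0.955278
d^2_{-2,1}: single k=3 term ⇒ +0.515564;  D = +0.219551+0.466480i
d^2_{-1,1}: k∈[2..3] ⇒ +0.239390 -0.832760 = -0.593370;  D = +0.028354+0.592692i
d^2_{0,1}: k∈[1..2] ⇒ +0.060505 -0.631434 = -0.570929;  D = +0.192704-0.537425i
d^2_{1,1}: k∈[0..1] ⇒ +0.007646 -0.239390 = -0.231744;  D = -0.155642+0.171700i
d^2_{2,1}: single k=0 term ⇒ -0.049402;  D = +0.044648-0.021146i
Y_2^{m'}(θ=1.5022,φ=5.9803) and Σ D·Y over m':
  (+0.2196+0.4665i)·(+0.3161+0.2189i)  (+0.0284+0.5927i)·(+0.0504+0.0158i)  (+0.1927-0.5374i)·(-0.3109+0.0000i)  (-0.1556+0.1717i)·(-0.0504+0.0158i)  (+0.0446-0.0211i)·(+0.3161-0.2189i)
Y_2^1(R⁻¹ n̂) = -0.085934+0.365368i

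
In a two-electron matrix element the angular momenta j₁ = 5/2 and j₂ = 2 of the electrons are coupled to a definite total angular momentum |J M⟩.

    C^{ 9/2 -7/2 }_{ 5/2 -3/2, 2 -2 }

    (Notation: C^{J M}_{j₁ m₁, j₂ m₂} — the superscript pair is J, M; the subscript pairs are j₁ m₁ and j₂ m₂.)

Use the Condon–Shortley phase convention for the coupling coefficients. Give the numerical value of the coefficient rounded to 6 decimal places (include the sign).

triangle: 0!·5!·4!/10! = 2880/3628800
(j±m)!: 1!·4!·0!·4!·1!·8! = 23224320
prefactor² = (2J+1)·Δ·N² = 184320
  k=0: +1/(0!·0!·4!·0!·1!·4!) = 1/576
Σ = 1/576  ⇒  CG² = 184320·(1/576)² = 5/9
CG = +√(5/9) = +0.745356

+√(5/9) = +0.745356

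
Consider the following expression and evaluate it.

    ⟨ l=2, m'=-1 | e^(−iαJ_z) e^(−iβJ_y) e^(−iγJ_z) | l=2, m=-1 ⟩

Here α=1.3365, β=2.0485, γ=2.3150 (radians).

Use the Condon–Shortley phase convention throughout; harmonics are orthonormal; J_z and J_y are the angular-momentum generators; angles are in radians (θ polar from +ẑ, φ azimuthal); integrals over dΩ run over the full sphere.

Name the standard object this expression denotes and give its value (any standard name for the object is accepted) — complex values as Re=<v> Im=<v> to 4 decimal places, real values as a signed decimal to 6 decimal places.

Wigner D-matrix element, Re=0.4525 Im=0.2531

This is a Wigner D-matrix element — the rotation-matrix element ⟨l m'| R(α,β,γ) |l m⟩ in the angular-momentum basis.
First d^2_{-1,-1}(β=2.0485), then the phase factors e^{-i(-1)α} and e^{-i(-1)γ}:
Half-angle: c=0.519740, s=0.854325. N=√(1·6·1·6)=6.000000
k∈{0,1} keeps every argument non-negative
  k=0: (−1)^0·6.0000/(6)·0.5197^4·0.8543^0 = +0.072970
  k=1: (−1)^1·6.0000/(2)·0.5197^2·0.8543^2 = -0.591479
d^2_{-1,-1}(2.0485) = +0.072970 -0.591479 = -0.518509
D = (+0.232159+0.972678i)·(-0.518509)·(-0.677386+0.735628i) = +0.452549+0.253082i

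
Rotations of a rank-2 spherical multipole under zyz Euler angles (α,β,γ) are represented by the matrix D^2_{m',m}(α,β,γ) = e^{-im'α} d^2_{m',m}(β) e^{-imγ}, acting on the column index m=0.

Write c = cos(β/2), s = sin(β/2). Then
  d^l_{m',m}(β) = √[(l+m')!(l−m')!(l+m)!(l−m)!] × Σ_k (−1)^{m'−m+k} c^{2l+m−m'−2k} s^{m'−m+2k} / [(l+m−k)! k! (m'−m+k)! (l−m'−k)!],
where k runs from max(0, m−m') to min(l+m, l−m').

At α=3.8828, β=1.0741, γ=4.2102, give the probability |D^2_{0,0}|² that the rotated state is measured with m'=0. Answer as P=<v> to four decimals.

First d^2_{0,0}(β=1.0741), then the phase factors e^{-i(0)α} and e^{-i(0)γ}:
c=cos(1.074100/2)=0.859222, s=sin(1.074100/2)=0.511604; N=√[2·2·2·2]=4.000000
Admissible k: 0..2 (factorial args all ≥0)
  k=0: (−1)^0·4.0000/(4)·0.8592^4·0.5116^0 = +0.545031
  k=1: (−1)^1·4.0000/(1)·0.8592^2·0.5116^2 = -0.772925
  k=2: (−1)^2·4.0000/(4)·0.8592^0·0.5116^4 = +0.068507
d^2_{0,0}(1.0741) = +0.545031 -0.772925 +0.068507 = -0.159388
|D^2_{0,0}|² = |d^2_{0,0}(β)|² = (-0.159388)² = 0.025404 (the z-rotation phases have unit modulus)

P=0.0254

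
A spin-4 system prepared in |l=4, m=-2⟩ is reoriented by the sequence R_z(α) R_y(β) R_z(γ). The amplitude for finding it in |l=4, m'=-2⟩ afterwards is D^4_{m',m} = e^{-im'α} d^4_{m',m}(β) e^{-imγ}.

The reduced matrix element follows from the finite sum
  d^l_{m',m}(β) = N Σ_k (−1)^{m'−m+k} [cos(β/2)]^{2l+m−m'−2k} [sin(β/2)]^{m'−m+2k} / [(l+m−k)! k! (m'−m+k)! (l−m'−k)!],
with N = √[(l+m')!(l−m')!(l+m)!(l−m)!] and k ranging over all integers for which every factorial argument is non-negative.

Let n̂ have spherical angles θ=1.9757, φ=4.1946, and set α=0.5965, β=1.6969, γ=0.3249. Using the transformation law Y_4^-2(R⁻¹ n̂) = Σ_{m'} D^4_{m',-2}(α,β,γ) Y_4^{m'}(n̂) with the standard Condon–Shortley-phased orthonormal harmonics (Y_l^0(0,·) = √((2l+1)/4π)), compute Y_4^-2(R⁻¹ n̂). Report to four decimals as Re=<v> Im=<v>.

Re=-0.1874 Im=0.3861

Need the full column D^4_{m',-2} for m'=−4..4 at α=0.5965, β=1.6969, γ=0.3249.
cos(β/2)=0.661147, sin(β/2)=0.750257
d^4_{-4,-2}: single k=2 term ⇒ +0.248763;  D = -0.247372+0.026268i
d^4_{-3,-2}: k∈[1..2] ⇒ +0.155010 -0.598831 = -0.443821;  D = +0.338797-0.286695i
d^4_{-2,-2}: k∈[0..2] ⇒ +0.036508 -0.564142 +0.908076 = +0.380441;  D = -0.102210+0.366454i
d^4_{-1,-2}: k∈[0..2] ⇒ -0.175765 +1.131684 -0.971533 = -0.015614;  D = -0.004978-0.014799i
d^4_{0,-2}: k∈[0..2] ⇒ +0.445993 -1.531513 +0.739564 = -0.345956;  D = -0.275452-0.209313i
d^4_{1,-2}: k∈[0..2] ⇒ -0.754456 +1.457300 -0.375321 = +0.327523;  D = +0.327058+0.017449i
d^4_{2,-2}: k∈[0..2] ⇒ +0.908076 -0.935483 +0.100387 = +0.072980;  D = +0.062475-0.037722i
d^4_{3,-2}: k∈[0..1] ⇒ -0.771131 +0.331002 = -0.440129;  D = -0.183915+0.399861i
d^4_{4,-2}: single k=0 term ⇒ +0.412509;  D = -0.067920-0.406879i
Y_4^{m'}(θ=1.9757,φ=4.1946) and Σ D·Y over m':
  (-0.2474+0.0263i)·(-0.1515+0.2771i)  (+0.3388-0.2867i)·(-0.3828+0.0067i)  (-0.1022+0.3665i)·(-0.0124-0.0210i)  (-0.0050-0.0148i)·(-0.1623+0.2848i)  (-0.2755-0.2093i)·(-0.0860+0.0000i)  (+0.3271+0.0174i)·(+0.1623+0.2848i)  (+0.0625-0.0377i)·(-0.0124+0.0210i)  (-0.1839+0.3999i)·(+0.3828+0.0067i)  (-0.0679-0.4069i)·(-0.1515-0.2771i)
Y_4^-2(R⁻¹ n̂) = -0.187352+0.386130i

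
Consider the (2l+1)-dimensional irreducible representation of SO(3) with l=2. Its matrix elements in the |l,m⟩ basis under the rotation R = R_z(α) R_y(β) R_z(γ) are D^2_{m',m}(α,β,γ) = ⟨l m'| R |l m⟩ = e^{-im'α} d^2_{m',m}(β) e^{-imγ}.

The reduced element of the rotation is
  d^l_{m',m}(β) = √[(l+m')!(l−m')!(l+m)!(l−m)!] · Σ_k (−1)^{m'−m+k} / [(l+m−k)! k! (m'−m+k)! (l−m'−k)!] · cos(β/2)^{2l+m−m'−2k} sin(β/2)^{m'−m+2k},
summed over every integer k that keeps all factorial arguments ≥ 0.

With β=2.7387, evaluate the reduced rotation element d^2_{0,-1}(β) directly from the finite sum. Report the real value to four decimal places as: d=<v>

d^2_{0,-1}(β=2.7387) via the finite sum:
Half-angle: c=0.200087, s=0.979778. N=√(2·2·1·6)=4.898979
Admissible k: 0..1 (factorial args all ≥0)
  k=0: (−1)^1·4.8990/(2)·0.2001^3·0.9798^1 = -0.019225
  k=1: (−1)^2·4.8990/(2)·0.2001^1·0.9798^3 = +0.460975
d^2_{0,-1}(2.7387) = -0.019225 +0.460975 = +0.441750

d=0.4417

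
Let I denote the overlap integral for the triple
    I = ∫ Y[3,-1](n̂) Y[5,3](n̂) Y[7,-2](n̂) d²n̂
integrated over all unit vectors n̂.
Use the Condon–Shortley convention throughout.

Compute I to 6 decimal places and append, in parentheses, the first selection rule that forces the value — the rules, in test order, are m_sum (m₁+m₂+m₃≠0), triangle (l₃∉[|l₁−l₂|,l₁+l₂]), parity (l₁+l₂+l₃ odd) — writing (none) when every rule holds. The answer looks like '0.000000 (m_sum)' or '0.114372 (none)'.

0.000000 (parity)

Σlᵢ=15 odd — θ-integrand is odd under cosθ→−cosθ; I=0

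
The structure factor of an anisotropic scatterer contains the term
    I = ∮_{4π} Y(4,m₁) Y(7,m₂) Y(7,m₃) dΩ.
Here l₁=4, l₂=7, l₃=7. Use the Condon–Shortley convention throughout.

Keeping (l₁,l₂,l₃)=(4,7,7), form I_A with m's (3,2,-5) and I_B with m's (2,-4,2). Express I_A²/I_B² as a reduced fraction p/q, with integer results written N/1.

686/9

Shared (l₁,l₂,l₃)=(4,7,7): N and (l;000)² cancel in I_A²/I_B².
A: Δ = 4!·4!·10!/19! = 1/58198140; Racah Σ t=0..1: t=0:+1/52254720 t=1:−1/11612160 = -1/14929920; ⇒ 3j(4 7 7; 3 2 -5)² = 1225/75582, sgn -1
B: Δ = 4!·4!·10!/19! = 1/58198140; Racah Σ t=0..2: t=0:+1/2903040 t=1:−1/2903040 t=2:+1/34836480 = 1/34836480; ⇒ 3j(4 7 7; 2 -4 2)² = 25/117572, sgn -1
I_A²/I_B² = (1225/75582)/(25/117572) = 686/9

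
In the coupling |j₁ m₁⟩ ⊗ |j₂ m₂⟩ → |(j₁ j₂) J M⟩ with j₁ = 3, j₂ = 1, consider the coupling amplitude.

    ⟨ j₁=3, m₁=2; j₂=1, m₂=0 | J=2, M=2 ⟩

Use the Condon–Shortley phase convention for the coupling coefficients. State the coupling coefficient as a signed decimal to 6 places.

−√(5/21) = -0.487950

√[5·2!4!0!/7! · 5!1!1!1!4!0!] = √(960/7)
  +(−1)^1/∏(1,1,0,0,4,0)! = -1/24  (running -1/24)
⟨..|..⟩ = √(960/7)·(-1/24) = -0.487950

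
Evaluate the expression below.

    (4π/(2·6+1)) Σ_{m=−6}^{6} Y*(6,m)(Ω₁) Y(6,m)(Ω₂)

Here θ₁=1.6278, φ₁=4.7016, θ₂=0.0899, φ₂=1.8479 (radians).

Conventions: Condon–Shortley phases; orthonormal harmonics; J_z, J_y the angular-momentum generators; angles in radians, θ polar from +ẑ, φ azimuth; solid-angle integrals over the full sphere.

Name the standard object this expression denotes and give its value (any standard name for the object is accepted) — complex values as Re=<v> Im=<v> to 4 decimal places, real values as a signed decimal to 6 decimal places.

This sum is the spherical-harmonic addition theorem: it equals the Legendre polynomial P_l(cos γ) of the angle γ between the two directions.
Term-by-term m-sum for l=6 (normalisation 4π/13 = 0.966644):
  m=-6: (-0.477393+0.030947i) × (+0.000000+0.000000i) = -0.000000-0.000000i  (running Σ = -0.000000-0.000000i)
  m=-5: (+0.005099+0.094432i) × (-0.000010-0.000002i) = +0.000000-0.000001i  (running Σ = +0.000000-0.000001i)
  m=-4: (-0.341494+0.014747i) × (+0.000102-0.000206i) = -0.000032+0.000072i  (running Σ = -0.000032+0.000071i)
  m=-3: (+0.003543+0.109417i) × (+0.002744+0.002503i) = -0.000264+0.000309i  (running Σ = -0.000296+0.000380i)
  m=-2: (-0.305712+0.006598i) × (-0.034857+0.021573i) = +0.010514-0.006825i  (running Σ = +0.010218-0.006445i)
  m=-1: (+0.001240+0.114886i) × (-0.077718-0.273251i) = +0.031296-0.009267i  (running Σ = +0.041514-0.015713i)
  m=0: (-0.296391-0.000000i) × (+0.932580+0.000000i) = -0.276408-0.000000i  (running Σ = -0.234894-0.015713i)
  m=1: (-0.001240+0.114886i) × (+0.077718-0.273251i) = +0.031296+0.009267i  (running Σ = -0.203597-0.006445i)
  m=2: (-0.305712-0.006598i) × (-0.034857-0.021573i) = +0.010514+0.006825i  (running Σ = -0.193084+0.000380i)
  m=3: (-0.003543+0.109417i) × (-0.002744+0.002503i) = -0.000264-0.000309i  (running Σ = -0.193348+0.000071i)
  m=4: (-0.341494-0.014747i) × (+0.000102+0.000206i) = -0.000032-0.000072i  (running Σ = -0.193380-0.000001i)
  m=5: (-0.005099+0.094432i) × (+0.000010-0.000002i) = +0.000000+0.000001i  (running Σ = -0.193380-0.000000i)
  m=6: (-0.477393-0.030947i) × (+0.000000-0.000000i) = -0.000000+0.000000i  (running Σ = -0.193380+0.000000i)
Accumulated sum -0.193380+0.000000i; after 4π/(2l+1) scaling, -0.186929+0.000000i ⇒ P_6 = -0.186929

Legendre polynomial (addition theorem), -0.186929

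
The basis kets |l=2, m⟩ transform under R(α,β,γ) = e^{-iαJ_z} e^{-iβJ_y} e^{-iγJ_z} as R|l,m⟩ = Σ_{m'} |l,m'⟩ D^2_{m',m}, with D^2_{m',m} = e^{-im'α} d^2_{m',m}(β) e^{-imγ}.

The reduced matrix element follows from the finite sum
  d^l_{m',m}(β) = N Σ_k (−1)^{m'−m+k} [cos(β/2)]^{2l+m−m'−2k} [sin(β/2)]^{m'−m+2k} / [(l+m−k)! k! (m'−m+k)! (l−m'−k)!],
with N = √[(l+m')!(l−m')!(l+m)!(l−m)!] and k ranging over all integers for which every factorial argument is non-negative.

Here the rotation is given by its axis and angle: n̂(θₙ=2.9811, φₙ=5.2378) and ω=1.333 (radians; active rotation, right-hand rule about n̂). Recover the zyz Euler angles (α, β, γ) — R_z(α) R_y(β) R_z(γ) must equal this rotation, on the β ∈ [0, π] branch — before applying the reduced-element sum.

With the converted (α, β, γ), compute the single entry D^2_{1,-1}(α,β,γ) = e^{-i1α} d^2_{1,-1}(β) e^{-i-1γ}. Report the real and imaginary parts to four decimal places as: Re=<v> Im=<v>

Re=0.0144 Im=-0.0251

Axis–angle → zyz. n̂ = (sinθₙcosφₙ, sinθₙsinφₙ, cosθₙ) = (+0.080153, -0.138250, -0.987149), ω = 1.3330.
R = I cosω + sinω [n̂]ₓ + (1−cosω) n̂n̂ᵀ gives
  R = [+0.240473, +0.950899, -0.194844; -0.967841, +0.250172, +0.026428; +0.073875, +0.182223, +0.980478]
β = atan2(√(R₁₃²+R₂₃²), R₃₃) = 0.197918; α = atan2(R₂₃, R₁₃) mod 2π = 3.006779; γ = atan2(R₃₂, −R₃₁) mod 2π = 1.955957
D^2_{1,-1}(3.0068,0.1979,1.9560) = e^{-i·1·3.0068}·d^2_{1,-1}(0.1979)·e^{-i·-1·1.9560}. Compute d first:
With c≡cos(β/2)=0.995108 and s≡sin(β/2)=0.098797, N=[6·1·1·6]^{1/2}=6.000000
k∈{0,1} keeps every argument non-negative
  k=0: (−1)^2·6.0000/(2)·0.9951^2·0.0988^2 = +0.028997
  k=1: (−1)^3·6.0000/(6)·0.9951^0·0.0988^4 = -0.000095
d^2_{1,-1}(0.1979) = +0.028997 -0.000095 = +0.028902
Phases: e^{-i·(1)·3.0068}=-0.990926-0.134405i, e^{-i·(-1)·1.9560}=-0.375708+0.926738i ⇒ D=+0.014360-0.025082i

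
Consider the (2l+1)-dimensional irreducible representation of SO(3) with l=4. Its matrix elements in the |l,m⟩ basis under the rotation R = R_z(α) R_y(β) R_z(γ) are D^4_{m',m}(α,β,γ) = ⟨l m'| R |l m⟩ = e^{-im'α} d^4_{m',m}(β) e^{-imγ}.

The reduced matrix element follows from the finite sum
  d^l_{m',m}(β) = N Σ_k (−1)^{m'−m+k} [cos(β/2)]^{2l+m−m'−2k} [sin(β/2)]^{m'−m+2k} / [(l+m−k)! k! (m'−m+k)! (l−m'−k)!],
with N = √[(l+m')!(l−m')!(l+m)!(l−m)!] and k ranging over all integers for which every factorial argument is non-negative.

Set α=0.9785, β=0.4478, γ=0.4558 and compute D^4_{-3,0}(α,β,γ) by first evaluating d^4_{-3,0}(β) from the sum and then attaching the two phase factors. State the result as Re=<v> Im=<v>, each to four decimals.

D^4_{-3,0}(0.9785,0.4478,0.4558) = e^{-i·-3·0.9785}·d^4_{-3,0}(0.4478)·e^{-i·0·0.4558}. Compute d first:
Half-angle: c=0.975039, s=0.222034. N=√(1·5040·24·24)=1703.830978
k∈{3,4} keeps every argument non-negative
  k=3: (−1)^0·1703.8310/(144)·0.9750^5·0.2220^3 = +0.114138
  k=4: (−1)^1·1703.8310/(144)·0.9750^3·0.2220^5 = -0.005919
d^4_{-3,0}(0.4478) = +0.114138 -0.005919 = +0.108220
D = (-0.978838+0.204637i)·(+0.108220)·(+1.000000+0.000000i) = -0.105930+0.022146i

Re=-0.1059 Im=0.0221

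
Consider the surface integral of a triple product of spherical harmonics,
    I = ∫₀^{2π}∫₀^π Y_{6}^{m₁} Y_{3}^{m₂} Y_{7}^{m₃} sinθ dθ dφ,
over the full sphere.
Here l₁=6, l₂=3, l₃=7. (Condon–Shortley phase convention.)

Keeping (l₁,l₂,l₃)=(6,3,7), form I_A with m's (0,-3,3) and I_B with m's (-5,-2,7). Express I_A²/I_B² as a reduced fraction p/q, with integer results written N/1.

1350/1573

l's match ⇒ only the (l;m) 3-j factors differ between A and B.
A: triangle coeff Δ(6,3,7) = 1/2042040; Σ_t [0,0]: t=0:+1/829440 = 1/829440; (3j)²=225/9724 [(6 3 7; 0 -3 3)], sign=+1
B: triangle coeff Δ(6,3,7) = 1/2042040; Σ_t [1,1]: t=1:−1/87091200 = -1/87091200; (3j)²=11/408 [(6 3 7; -5 -2 7)], sign=-1
I_A²/I_B² = (225/9724)/(11/408) = 1350/1573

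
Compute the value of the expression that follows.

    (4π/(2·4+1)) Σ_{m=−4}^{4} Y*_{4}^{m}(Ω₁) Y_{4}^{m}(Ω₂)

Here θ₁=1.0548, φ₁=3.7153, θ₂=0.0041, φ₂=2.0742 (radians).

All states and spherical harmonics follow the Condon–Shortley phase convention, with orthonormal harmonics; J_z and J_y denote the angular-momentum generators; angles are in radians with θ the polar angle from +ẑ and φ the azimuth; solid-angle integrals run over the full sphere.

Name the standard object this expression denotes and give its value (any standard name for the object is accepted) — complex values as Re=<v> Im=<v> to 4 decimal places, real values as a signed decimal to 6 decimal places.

Legendre polynomial (addition theorem), -0.278225

This sum is the spherical-harmonic addition theorem: it equals the Legendre polynomial P_l(cos γ) of the angle γ between the two directions.
Term-by-term m-sum for l=4 (normalisation 4π/9 = 1.396263):
  term(m=-4) = 0.00000 + 0.00000j   from Y*(Ω₁)=-0.16779 + 0.18975j, Y(Ω₂)=-0.00000 - 0.00000j
  term(m=-3) = 0.00000 - 0.00000j   from Y*(Ω₁)=0.06086 - 0.40181j, Y(Ω₂)=0.00000 + 0.00000j
  term(m=-2) = -0.00001 - 0.00000j   from Y*(Ω₁)=0.07321 + 0.16247j, Y(Ω₂)=-0.00002 + 0.00003j
  term(m=-1) = 0.00014 - 0.00204j   from Y*(Ω₁)=0.22098 + 0.14280j, Y(Ω₂)=-0.00374 - 0.00680j
  term(m=+0) = -0.19954 + 0.00000j   from Y*(Ω₁)=-0.23580 + 0.00000j, Y(Ω₂)=0.84621 + 0.00000j
  term(m=+1) = 0.00014 + 0.00204j   from Y*(Ω₁)=-0.22098 + 0.14280j, Y(Ω₂)=0.00374 - 0.00680j
  term(m=+2) = -0.00001 + 0.00000j   from Y*(Ω₁)=0.07321 - 0.16247j, Y(Ω₂)=-0.00002 - 0.00003j
  term(m=+3) = 0.00000 + 0.00000j   from Y*(Ω₁)=-0.06086 - 0.40181j, Y(Ω₂)=-0.00000 + 0.00000j
  term(m=+4) = 0.00000 - 0.00000j   from Y*(Ω₁)=-0.16779 - 0.18975j, Y(Ω₂)=-0.00000 + 0.00000j
Total Σ_m = -0.19926 - 0.00000j. Multiply by 1.396263: -0.27823 - 0.00000j. P_4(cos γ) = -0.278225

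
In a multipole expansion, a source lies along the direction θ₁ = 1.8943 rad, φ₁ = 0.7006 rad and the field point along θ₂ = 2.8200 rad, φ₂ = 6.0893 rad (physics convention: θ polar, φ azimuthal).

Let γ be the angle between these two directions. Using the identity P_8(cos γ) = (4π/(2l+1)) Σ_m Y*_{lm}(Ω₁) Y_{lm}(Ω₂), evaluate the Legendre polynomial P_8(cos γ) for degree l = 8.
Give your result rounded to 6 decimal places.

Summing Y*_{l m}(θ₁,φ₁)·Y_{l m}(θ₂,φ₂) over m ∈ [−8, 8]; prefactor 4π/(2·8+1) = 0.739198:
  [-8]  conj(Y_{8,-8})(Ω₁) = (0.262065, -0.211223) ; Y_{8,-8}(Ω₂) = (0.000001, 0.000051) ; Δ = (0.000011, 0.000013)
  [-7]  conj(Y_{8,-7})(Ω₁) = (-0.086056, 0.443134) ; Y_{8,-7}(Ω₂) = (-0.000131, -0.000602) ; Δ = (0.000278, -0.000006)
  [-6]  conj(Y_{8,-6})(Ω₁) = (-0.068707, -0.123181) ; Y_{8,-6}(Ω₂) = (0.001860, 0.004308) ; Δ = (0.000403, -0.000525)
  [-5]  conj(Y_{8,-5})(Ω₁) = (-0.274959, -0.103937) ; Y_{8,-5}(Ω₂) = (-0.014460, -0.021075) ; Δ = (0.001786, 0.007298)
  [-4]  conj(Y_{8,-4})(Ω₁) = (0.248424, -0.087651) ; Y_{8,-4}(Ω₂) = (0.072953, 0.071528) ; Δ = (0.024393, 0.011375)
  [-3]  conj(Y_{8,-3})(Ω₁) = (0.092382, -0.157309) ; Y_{8,-3}(Ω₂) = (-0.244759, -0.160939) ; Δ = (-0.047929, 0.023635)
  [-2]  conj(Y_{8,-2})(Ω₁) = (0.050019, 0.292096) ; Y_{8,-2}(Ω₂) = (0.510978, 0.208710) ; Δ = (-0.035405, 0.159694)
  [-1]  conj(Y_{8,-1})(Ω₁) = (0.099102, 0.083574) ; Y_{8,-1}(Ω₂) = (-0.498128, -0.097808) ; Δ = (-0.041191, -0.051324)
  [+0]  conj(Y_{8,0})(Ω₁) = (-0.302447, -0.000000) ; Y_{8,0}(Ω₂) = (-0.185095, 0.000000) ; Δ = (0.055981, 0.000000)
  [+1]  conj(Y_{8,1})(Ω₁) = (-0.099102, 0.083574) ; Y_{8,1}(Ω₂) = (0.498128, -0.097808) ; Δ = (-0.041191, 0.051324)
  [+2]  conj(Y_{8,2})(Ω₁) = (0.050019, -0.292096) ; Y_{8,2}(Ω₂) = (0.510978, -0.208710) ; Δ = (-0.035405, -0.159694)
  [+3]  conj(Y_{8,3})(Ω₁) = (-0.092382, -0.157309) ; Y_{8,3}(Ω₂) = (0.244759, -0.160939) ; Δ = (-0.047929, -0.023635)
  [+4]  conj(Y_{8,4})(Ω₁) = (0.248424, 0.087651) ; Y_{8,4}(Ω₂) = (0.072953, -0.071528) ; Δ = (0.024393, -0.011375)
  [+5]  conj(Y_{8,5})(Ω₁) = (0.274959, -0.103937) ; Y_{8,5}(Ω₂) = (0.014460, -0.021075) ; Δ = (0.001786, -0.007298)
  [+6]  conj(Y_{8,6})(Ω₁) = (-0.068707, 0.123181) ; Y_{8,6}(Ω₂) = (0.001860, -0.004308) ; Δ = (0.000403, 0.000525)
  [+7]  conj(Y_{8,7})(Ω₁) = (0.086056, 0.443134) ; Y_{8,7}(Ω₂) = (0.000131, -0.000602) ; Δ = (0.000278, 0.000006)
  [+8]  conj(Y_{8,8})(Ω₁) = (0.262065, 0.211223) ; Y_{8,8}(Ω₂) = (0.000001, -0.000051) ; Δ = (0.000011, -0.000013)
Total Σ_m = (-0.139326, 0.000000). Multiply by 0.739198: (-0.102990, 0.000000). P_8(cos γ) = -0.102990

-0.102990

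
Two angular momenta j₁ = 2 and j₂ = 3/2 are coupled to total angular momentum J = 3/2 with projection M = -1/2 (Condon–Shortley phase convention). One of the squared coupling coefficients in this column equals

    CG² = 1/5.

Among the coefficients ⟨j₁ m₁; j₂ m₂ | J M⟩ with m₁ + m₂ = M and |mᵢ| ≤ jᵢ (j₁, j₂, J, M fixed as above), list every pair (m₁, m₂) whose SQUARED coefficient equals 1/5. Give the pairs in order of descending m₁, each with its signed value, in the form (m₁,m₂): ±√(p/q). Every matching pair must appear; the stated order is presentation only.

Admissible pairs with m₁+m₂ = M = -1/2: (-2,3/2), (-1,1/2), (0,-1/2), (1,-3/2)
  (m₁,m₂)=(1,-3/2): CG² = 2/5, CG = +√(2/5)
  (m₁,m₂)=(0,-1/2): CG² = 1/5, CG = −√(1/5)   ← matches the target
  (m₁,m₂)=(-1,1/2): CG² = 0/1, CG = 0
  (m₁,m₂)=(-2,3/2): CG² = 2/5, CG = +√(2/5)
Pairs with CG² = 1/5: (0,-1/2): −√(1/5)

(0,-1/2): −√(1/5)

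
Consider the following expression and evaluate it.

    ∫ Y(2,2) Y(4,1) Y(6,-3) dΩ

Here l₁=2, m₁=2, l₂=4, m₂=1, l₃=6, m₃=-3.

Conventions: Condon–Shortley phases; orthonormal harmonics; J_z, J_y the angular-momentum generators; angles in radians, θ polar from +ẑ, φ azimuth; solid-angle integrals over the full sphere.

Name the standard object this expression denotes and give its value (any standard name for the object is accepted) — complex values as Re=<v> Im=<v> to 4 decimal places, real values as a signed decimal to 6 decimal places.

This is a Gaunt coefficient — the integral of a triple product of spherical harmonics over the sphere.
Checks pass: Σm=0; 12 even; l₃=6∈[2,6].
(2·2+1)(2·4+1)(2·6+1) = 585
Δ: 0! 4! 8! / 13! → 1/6435
sum: t=0:+1/2304 = 1/2304
3j²(2 4 6; 0 0 0) = Δ·Π!·Σ² = 5/143  (sign +1)
sum: t=0:+1/17280 = 1/17280
3j²(2 4 6; 2 1 -3) = Δ·Π!·Σ² = 14/715  (sign -1)
combine: 4πI² = 585·5/143·14/715 = 630/1573
take √, sign -1: I = -0.17852580

Gaunt coefficient, -0.178526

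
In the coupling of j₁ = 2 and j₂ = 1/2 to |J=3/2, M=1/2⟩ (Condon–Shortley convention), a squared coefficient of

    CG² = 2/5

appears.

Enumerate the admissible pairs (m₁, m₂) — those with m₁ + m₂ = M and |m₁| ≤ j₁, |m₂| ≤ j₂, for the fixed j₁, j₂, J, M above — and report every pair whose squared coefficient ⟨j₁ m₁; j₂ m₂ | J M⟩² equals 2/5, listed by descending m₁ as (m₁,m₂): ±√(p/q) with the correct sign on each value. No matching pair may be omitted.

(0,1/2): −√(2/5)

Admissible pairs with m₁+m₂ = M = 1/2: (0,1/2), (1,-1/2)
  (m₁,m₂)=(1,-1/2): CG² = 3/5, CG = +√(3/5)
  (m₁,m₂)=(0,1/2): CG² = 2/5, CG = −√(2/5)   ← matches the target
Pairs with CG² = 2/5: (0,1/2): −√(2/5)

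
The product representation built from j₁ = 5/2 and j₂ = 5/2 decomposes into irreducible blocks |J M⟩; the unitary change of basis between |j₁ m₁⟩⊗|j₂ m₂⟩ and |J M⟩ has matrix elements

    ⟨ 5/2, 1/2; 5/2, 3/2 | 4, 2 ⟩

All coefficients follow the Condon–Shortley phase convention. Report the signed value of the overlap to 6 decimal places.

j₁+j₂−J=1  J+j₁−j₂=4  J−j₁+j₂=4  j₁+j₂+J+1=10
(j₁±m₁, j₂±m₂, J±M) = (3,2,4,1,6,2)
P² = 20736/35
sum k=0..1:
  [0] +1/96 = 1/96
  [1] −1/36 = -1/36
S = -5/288
C² = P²·S² = 5/28 ; C = -0.422577

−√(5/28) = -0.422577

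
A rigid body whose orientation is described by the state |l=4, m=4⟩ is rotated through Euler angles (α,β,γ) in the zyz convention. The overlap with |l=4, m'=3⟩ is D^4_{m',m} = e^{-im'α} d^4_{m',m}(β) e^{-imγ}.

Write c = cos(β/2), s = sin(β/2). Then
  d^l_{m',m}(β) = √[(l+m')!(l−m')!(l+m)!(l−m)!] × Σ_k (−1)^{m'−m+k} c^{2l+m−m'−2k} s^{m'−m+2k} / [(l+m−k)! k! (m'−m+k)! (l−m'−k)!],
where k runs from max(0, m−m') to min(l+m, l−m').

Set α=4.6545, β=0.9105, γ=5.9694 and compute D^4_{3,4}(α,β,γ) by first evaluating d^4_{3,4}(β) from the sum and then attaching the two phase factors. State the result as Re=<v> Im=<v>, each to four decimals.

Re=0.5804 Im=-0.0830

First d^4_{3,4}(β=0.9105), then the phase factors e^{-i(3)α} and e^{-i(4)γ}:
c=cos(0.910500/2)=0.898151, s=sin(0.910500/2)=0.439687; N=√[5040·1·40320·1]=14255.272709
k∈{1} keeps every argument non-negative
  k=1: (−1)^0·14255.2727/(5040)·0.8982^7·0.4397^1 = +0.586320
d^4_{3,4}(0.9105) = +0.586320
D = (+0.172795-0.984958i)·(+0.586320)·(+0.310439+0.950593i) = +0.580419-0.082971i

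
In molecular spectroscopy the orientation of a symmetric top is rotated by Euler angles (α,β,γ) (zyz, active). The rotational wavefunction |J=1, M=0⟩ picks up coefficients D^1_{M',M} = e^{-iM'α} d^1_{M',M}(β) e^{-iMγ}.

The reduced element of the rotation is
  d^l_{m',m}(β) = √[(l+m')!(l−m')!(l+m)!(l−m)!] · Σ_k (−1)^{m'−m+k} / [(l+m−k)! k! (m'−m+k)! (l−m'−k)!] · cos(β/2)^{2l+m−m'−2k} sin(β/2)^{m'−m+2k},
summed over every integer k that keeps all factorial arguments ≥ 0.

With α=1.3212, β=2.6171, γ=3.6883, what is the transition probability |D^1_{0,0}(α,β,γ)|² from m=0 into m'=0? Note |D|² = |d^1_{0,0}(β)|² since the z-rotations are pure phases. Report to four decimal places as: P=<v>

D^1_{0,0}(1.3212,2.6171,3.6883) = e^{-i·0·1.3212}·d^1_{0,0}(2.6171)·e^{-i·0·3.6883}. Compute d first:
With c≡cos(β/2)=0.259251 and s≡sin(β/2)=0.965810, N=[1·1·1·1]^{1/2}=1.000000
The bounds max(0,m−m')=0 and min(l+m,l−m')=1 give 2 terms
  k=0: (−1)^0·1.0000/(1)·0.2593^2·0.9658^0 = +0.067211
  k=1: (−1)^1·1.0000/(1)·0.2593^0·0.9658^2 = -0.932789
d^1_{0,0}(2.6171) = +0.067211 -0.932789 = -0.865578
|D^1_{0,0}|² = |d^1_{0,0}(β)|² = (-0.865578)² = 0.749225 (the z-rotation phases have unit modulus)

P=0.7492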